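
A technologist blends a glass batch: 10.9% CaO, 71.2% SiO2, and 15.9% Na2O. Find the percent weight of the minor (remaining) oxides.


Sum the three major oxides:
  SiO2 + Na2O + CaO = 71.2 + 15.9 + 10.9 = 98.0%
Subtract from 100%:
  Others = 100 - 98.0 = 2.0%

2.0%


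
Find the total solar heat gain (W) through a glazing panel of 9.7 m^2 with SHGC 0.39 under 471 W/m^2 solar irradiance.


Solar heat gain: Q = Area * SHGC * Irradiance
  Q = 9.7 * 0.39 * 471 = 1781.8 W

1781.8 W


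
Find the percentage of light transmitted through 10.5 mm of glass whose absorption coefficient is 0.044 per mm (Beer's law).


Beer-Lambert law: T = exp(-alpha * thickness)
  exponent = -0.044 * 10.5 = -0.462
  T = exp(-0.462) = 0.63
  Percentage = 0.63 * 100 = 63.0%

63.0%


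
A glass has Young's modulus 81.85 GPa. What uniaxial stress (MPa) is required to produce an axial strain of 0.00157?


Rearrange E = sigma / epsilon:
  sigma = E * epsilon
  E (MPa) = 81.85 * 1000 = 81850
  sigma = 81850 * 0.00157 = 128.5 MPa

128.5 MPa


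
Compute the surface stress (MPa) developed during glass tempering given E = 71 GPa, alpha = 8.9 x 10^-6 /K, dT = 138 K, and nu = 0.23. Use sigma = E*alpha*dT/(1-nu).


Tempering stress: sigma = E * alpha * dT / (1 - nu)
  E (MPa) = 71 * 1000 = 71000
  Numerator = 71000 * (8.9 x 10^-6) * 138 = 87.2022
  Denominator = 1 - 0.23 = 0.77
  sigma = 87.2022 / 0.77 = 113.2 MPa

113.2 MPa


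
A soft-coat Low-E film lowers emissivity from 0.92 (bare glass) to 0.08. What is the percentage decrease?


Percentage reduction = (1 - coated/uncoated) * 100
  Ratio = 0.08 / 0.92 = 0.087
  Reduction = (1 - 0.087) * 100 = 91.3%

91.3%


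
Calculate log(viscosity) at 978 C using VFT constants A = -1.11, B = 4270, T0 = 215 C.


VFT equation: log(eta) = A + B / (T - T0)
  T - T0 = 978 - 215 = 763
  B / (T - T0) = 4270 / 763 = 5.596
  log(eta) = -1.11 + 5.596 = 4.486

4.486


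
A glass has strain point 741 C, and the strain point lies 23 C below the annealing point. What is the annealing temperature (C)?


T_anneal = T_strain + gap:
  T_anneal = 741 + 23 = 764 C

764 C


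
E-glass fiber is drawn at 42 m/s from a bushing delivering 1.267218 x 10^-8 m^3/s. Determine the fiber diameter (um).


Cross-sectional area from continuity:
  A = Q / v = 1.267218 x 10^-8 / 42 = 3.017186 x 10^-10 m^2
Diameter from circular cross-section:
  d = sqrt(4A / pi) * 10^6 (m -> um)
  d = sqrt(4 * 3.017186 x 10^-10 / pi) * 10^6 = 19.6 um

19.6 um


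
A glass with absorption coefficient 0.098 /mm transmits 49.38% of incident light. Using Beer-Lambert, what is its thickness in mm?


Rearrange T = exp(-alpha * thickness):
  thickness = -ln(T) / alpha
  T = 49.38/100 = 0.4938
  ln(T) = -0.70562
  -ln(T) = 0.70562
  thickness = 0.70562 / 0.098 = 7.2 mm

7.2 mm


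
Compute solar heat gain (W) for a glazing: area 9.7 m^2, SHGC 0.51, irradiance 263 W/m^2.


Solar heat gain: Q = Area * SHGC * Irradiance
  Q = 9.7 * 0.51 * 263 = 1301.1 W

1301.1 W


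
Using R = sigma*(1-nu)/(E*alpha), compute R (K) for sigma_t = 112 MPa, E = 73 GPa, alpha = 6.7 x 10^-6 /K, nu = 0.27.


Thermal shock resistance: R = sigma * (1 - nu) / (E * alpha)
  Numerator = 112 * (1 - 0.27) = 81.76
  Denominator = 73 * 1000 * (6.7 x 10^-6) = 0.4891
  R = 81.76 / 0.4891 = 167.2 K

167.2 K


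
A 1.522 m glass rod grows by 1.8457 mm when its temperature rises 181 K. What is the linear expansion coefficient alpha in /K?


Rearrange dL = alpha * L0 * dT for alpha:
  alpha = dL / (L0 * dT)
  alpha = (1.8457 / 1000) / (1.522 * 181) = 0.0000067 /K = 6.7 x 10^-6 /K

6.7 x 10^-6 /K


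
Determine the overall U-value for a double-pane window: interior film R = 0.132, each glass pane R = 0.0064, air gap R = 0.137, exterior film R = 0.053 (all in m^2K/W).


Total thermal resistance (series):
  R_total = R_in + R_glass + R_air + R_glass + R_out
  R_total = 0.132 + 0.0064 + 0.137 + 0.0064 + 0.053 = 0.3348 m^2K/W
U-value = 1 / R_total = 1 / 0.3348 = 2.987 W/m^2K

2.987 W/m^2K


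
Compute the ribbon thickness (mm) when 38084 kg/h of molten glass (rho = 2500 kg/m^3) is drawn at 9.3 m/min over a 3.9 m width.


Ribbon cross-section from mass balance:
  Volume rate = throughput / density = 38084 / 2500 = 15.2336 m^3/h
  thickness = volume rate / (speed * 60 * width), i.e.
  thickness = throughput / (60 * speed * width * density) * 1000
  thickness = 38084 / (60 * 9.3 * 3.9 * 2500) * 1000 = 7.0 mm

7.0 mm


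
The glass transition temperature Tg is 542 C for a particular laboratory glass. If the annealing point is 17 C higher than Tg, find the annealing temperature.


The annealing temperature is Tg plus the offset:
  T_anneal = 542 + 17 = 559 C

559 C


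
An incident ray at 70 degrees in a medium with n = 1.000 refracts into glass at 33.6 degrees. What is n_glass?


Apply Snell's law: n1 * sin(theta1) = n2 * sin(theta2)
  n2 = n1 * sin(theta1) / sin(theta2)
  sin(70) = 0.939693
  sin(33.6) = 0.553392
  n2 = 1.000 * 0.939693 / 0.553392 = 1.6981

1.6981


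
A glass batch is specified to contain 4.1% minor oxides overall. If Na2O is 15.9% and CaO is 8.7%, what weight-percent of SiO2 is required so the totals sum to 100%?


Known pieces sum to 100%:
  SiO2 = 100 - (others + Na2O + CaO)
  SiO2 = 100 - (4.1 + 15.9 + 8.7) = 71.3%

71.3%


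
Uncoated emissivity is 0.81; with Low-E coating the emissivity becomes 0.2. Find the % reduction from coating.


Percentage reduction = (1 - coated/uncoated) * 100
  Ratio = 0.2 / 0.81 = 0.2469
  Reduction = (1 - 0.2469) * 100 = 75.3%

75.3%


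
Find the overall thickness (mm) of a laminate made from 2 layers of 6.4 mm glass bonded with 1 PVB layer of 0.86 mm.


Total thickness = glass contribution + PVB contribution
  Glass: 2 * 6.4 = 12.8 mm
  PVB: 1 * 0.86 = 0.86 mm
  Total = 12.8 + 0.86 = 13.66 mm

13.66 mm


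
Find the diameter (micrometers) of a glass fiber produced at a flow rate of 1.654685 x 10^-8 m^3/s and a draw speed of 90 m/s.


Cross-sectional area from continuity:
  A = Q / v = 1.654685 x 10^-8 / 90 = 1.838539 x 10^-10 m^2
Diameter from circular cross-section:
  d = sqrt(4A / pi) * 10^6 (m -> um)
  d = sqrt(4 * 1.838539 x 10^-10 / pi) * 10^6 = 15.3 um

15.3 um


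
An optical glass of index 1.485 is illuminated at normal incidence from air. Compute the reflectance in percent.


Fresnel reflectance at normal incidence:
  R = ((n - 1)/(n + 1))^2
  (n - 1)/(n + 1) = (1.485 - 1)/(1.485 + 1) = 0.195171
  R = 0.195171^2 = 0.0380917
  R(%) = 0.0380917 * 100 = 3.809%

3.809%


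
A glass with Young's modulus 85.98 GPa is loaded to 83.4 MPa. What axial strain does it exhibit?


Rearrange E = sigma / epsilon:
  epsilon = sigma / E
  E (MPa) = 85.98 * 1000 = 85980
  epsilon = 83.4 / 85980 = 0.00097

0.00097


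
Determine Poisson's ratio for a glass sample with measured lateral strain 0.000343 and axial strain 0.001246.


Poisson's ratio: nu = lateral strain / axial strain
  nu = 0.000343 / 0.001246 = 0.2753

0.2753


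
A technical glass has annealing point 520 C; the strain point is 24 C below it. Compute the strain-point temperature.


Strain point = annealing point - difference:
  T_strain = 520 - 24 = 496 C

496 C


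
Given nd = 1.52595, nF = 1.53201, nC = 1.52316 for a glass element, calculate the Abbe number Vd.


Abbe number formula: Vd = (nd - 1) / (nF - nC)
  nd - 1 = 1.52595 - 1 = 0.52595
  nF - nC = 1.53201 - 1.52316 = 0.00885
  Vd = 0.52595 / 0.00885 = 59.43

59.43


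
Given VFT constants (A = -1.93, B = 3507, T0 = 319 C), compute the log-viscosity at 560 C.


VFT equation: log(eta) = A + B / (T - T0)
  T - T0 = 560 - 319 = 241
  B / (T - T0) = 3507 / 241 = 14.552
  log(eta) = -1.93 + 14.552 = 12.622

12.622


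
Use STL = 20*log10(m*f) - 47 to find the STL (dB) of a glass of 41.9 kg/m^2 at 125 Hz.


Mass law: STL = 20 * log10(m * f) - 47
  m * f = 41.9 * 125 = 5237.5
  log10(5237.5) = 3.71912
  STL = 20 * 3.71912 - 47 = 74.3824 - 47 = 27.4 dB

27.4 dB


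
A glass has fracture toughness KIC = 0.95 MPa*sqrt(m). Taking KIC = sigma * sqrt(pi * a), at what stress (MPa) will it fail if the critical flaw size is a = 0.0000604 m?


Rearrange KIC = sigma * sqrt(pi * a):
  sigma = KIC / sqrt(pi * a)
  sqrt(pi * 0.0000604) = 0.013775
  sigma = 0.95 / 0.013775 = 68.97 MPa

68.97 MPa


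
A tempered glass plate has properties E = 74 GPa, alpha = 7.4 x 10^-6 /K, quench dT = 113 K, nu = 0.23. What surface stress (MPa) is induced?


Tempering stress: sigma = E * alpha * dT / (1 - nu)
  E (MPa) = 74 * 1000 = 74000
  Numerator = 74000 * (7.4 x 10^-6) * 113 = 61.8788
  Denominator = 1 - 0.23 = 0.77
  sigma = 61.8788 / 0.77 = 80.4 MPa

80.4 MPa


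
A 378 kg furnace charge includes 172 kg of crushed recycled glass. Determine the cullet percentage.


Cullet ratio = (cullet mass / total batch mass) * 100
  Ratio = 172 / 378 * 100 = 45.5%

45.5%


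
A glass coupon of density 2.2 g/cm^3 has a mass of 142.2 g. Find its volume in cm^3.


Rearrange rho = m / V:
  V = m / rho
  V = 142.2 / 2.2 = 64.636 cm^3

64.636 cm^3


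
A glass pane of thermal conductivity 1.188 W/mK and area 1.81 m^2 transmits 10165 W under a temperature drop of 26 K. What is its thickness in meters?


Fourier's law: t = k * A * dT / Q
  t = 1.188 * 1.81 * 26 / 10165
  t = 55.90728 / 10165 = 0.0055 m

0.0055 m


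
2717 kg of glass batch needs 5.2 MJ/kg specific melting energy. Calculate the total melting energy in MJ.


Total energy = mass * specific energy
  E = 2717 * 5.2 = 14128.4 MJ

14128.4 MJ


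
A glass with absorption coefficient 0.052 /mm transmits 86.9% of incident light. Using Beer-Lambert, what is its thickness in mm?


Rearrange T = exp(-alpha * thickness):
  thickness = -ln(T) / alpha
  T = 86.9/100 = 0.869
  ln(T) = -0.14041
  -ln(T) = 0.14041
  thickness = 0.14041 / 0.052 = 2.7 mm

2.7 mm


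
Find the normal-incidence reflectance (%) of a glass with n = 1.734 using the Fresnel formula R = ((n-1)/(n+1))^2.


Fresnel reflectance at normal incidence:
  R = ((n - 1)/(n + 1))^2
  (n - 1)/(n + 1) = (1.734 - 1)/(1.734 + 1) = 0.268471
  R = 0.268471^2 = 0.0720767
  R(%) = 0.0720767 * 100 = 7.208%

7.208%


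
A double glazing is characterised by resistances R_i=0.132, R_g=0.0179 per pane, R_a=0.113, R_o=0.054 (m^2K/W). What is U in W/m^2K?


Total thermal resistance (series):
  R_total = R_in + R_glass + R_air + R_glass + R_out
  R_total = 0.132 + 0.0179 + 0.113 + 0.0179 + 0.054 = 0.3348 m^2K/W
U-value = 1 / R_total = 1 / 0.3348 = 2.987 W/m^2K

2.987 W/m^2K


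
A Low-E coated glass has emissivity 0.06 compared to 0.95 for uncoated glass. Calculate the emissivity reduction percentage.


Percentage reduction = (1 - coated/uncoated) * 100
  Ratio = 0.06 / 0.95 = 0.0632
  Reduction = (1 - 0.0632) * 100 = 93.7%

93.7%


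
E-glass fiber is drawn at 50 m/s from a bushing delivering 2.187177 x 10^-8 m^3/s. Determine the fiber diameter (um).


Cross-sectional area from continuity:
  A = Q / v = 2.187177 x 10^-8 / 50 = 4.374354 x 10^-10 m^2
Diameter from circular cross-section:
  d = sqrt(4A / pi) * 10^6 (m -> um)
  d = sqrt(4 * 4.374354 x 10^-10 / pi) * 10^6 = 23.6 um

23.6 um


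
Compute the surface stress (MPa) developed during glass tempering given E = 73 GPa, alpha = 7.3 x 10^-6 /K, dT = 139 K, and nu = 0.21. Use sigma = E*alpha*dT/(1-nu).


Tempering stress: sigma = E * alpha * dT / (1 - nu)
  E (MPa) = 73 * 1000 = 73000
  Numerator = 73000 * (7.3 x 10^-6) * 139 = 74.0731
  Denominator = 1 - 0.21 = 0.79
  sigma = 74.0731 / 0.79 = 93.8 MPa

93.8 MPa


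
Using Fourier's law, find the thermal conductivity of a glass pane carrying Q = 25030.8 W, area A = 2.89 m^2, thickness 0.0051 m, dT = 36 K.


Fourier's law rearranged: k = Q * t / (A * dT)
  Numerator = 25030.8 * 0.0051 = 127.65708
  Denominator = 2.89 * 36 = 104.04
  k = 127.65708 / 104.04 = 1.227 W/mK

1.227 W/mK


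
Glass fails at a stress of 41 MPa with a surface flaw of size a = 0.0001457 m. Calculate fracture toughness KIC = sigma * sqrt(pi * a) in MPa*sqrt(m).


Fracture toughness: KIC = sigma * sqrt(pi * a)
  pi * a = pi * 0.0001457 = 0.00045773
  sqrt(pi * a) = 0.021395
  KIC = 41 * 0.021395 = 0.877 MPa*sqrt(m)

0.877 MPa*sqrt(m)


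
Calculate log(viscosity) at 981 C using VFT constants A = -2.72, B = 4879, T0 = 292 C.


VFT equation: log(eta) = A + B / (T - T0)
  T - T0 = 981 - 292 = 689
  B / (T - T0) = 4879 / 689 = 7.081
  log(eta) = -2.72 + 7.081 = 4.361

4.361


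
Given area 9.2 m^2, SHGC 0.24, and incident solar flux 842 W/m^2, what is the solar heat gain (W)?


Solar heat gain: Q = Area * SHGC * Irradiance
  Q = 9.2 * 0.24 * 842 = 1859.1 W

1859.1 W


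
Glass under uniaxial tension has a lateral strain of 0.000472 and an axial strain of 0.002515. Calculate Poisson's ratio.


Poisson's ratio: nu = lateral strain / axial strain
  nu = 0.000472 / 0.002515 = 0.1877

0.1877


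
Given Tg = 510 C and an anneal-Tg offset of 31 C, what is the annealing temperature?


The annealing temperature is Tg plus the offset:
  T_anneal = 510 + 31 = 541 C

541 C


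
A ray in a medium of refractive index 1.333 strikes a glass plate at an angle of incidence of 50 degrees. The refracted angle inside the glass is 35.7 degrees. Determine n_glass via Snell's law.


Apply Snell's law: n1 * sin(theta1) = n2 * sin(theta2)
  n2 = n1 * sin(theta1) / sin(theta2)
  sin(50) = 0.766044
  sin(35.7) = 0.583541
  n2 = 1.333 * 0.766044 / 0.583541 = 1.7499

1.7499


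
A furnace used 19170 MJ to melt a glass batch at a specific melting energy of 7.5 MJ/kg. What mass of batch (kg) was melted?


Rearrange E = m * s for m:
  m = E / s
  m = 19170 / 7.5 = 2556.0 kg

2556.0 kg


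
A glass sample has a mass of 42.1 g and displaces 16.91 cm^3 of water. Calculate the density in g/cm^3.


Use the definition of density:
  rho = mass / volume
  rho = 42.1 / 16.91 = 2.49 g/cm^3

2.49 g/cm^3


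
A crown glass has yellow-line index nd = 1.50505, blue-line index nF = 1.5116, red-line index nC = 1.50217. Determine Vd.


Abbe number formula: Vd = (nd - 1) / (nF - nC)
  nd - 1 = 1.50505 - 1 = 0.50505
  nF - nC = 1.5116 - 1.50217 = 0.00943
  Vd = 0.50505 / 0.00943 = 53.56

53.56


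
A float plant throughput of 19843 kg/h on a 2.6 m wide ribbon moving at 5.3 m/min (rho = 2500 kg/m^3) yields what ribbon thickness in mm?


Ribbon cross-section from mass balance:
  Volume rate = throughput / density = 19843 / 2500 = 7.9372 m^3/h
  thickness = volume rate / (speed * 60 * width), i.e.
  thickness = throughput / (60 * speed * width * density) * 1000
  thickness = 19843 / (60 * 5.3 * 2.6 * 2500) * 1000 = 9.6 mm

9.6 mm


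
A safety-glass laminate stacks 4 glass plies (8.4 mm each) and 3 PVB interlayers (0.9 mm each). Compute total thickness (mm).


Total thickness = glass contribution + PVB contribution
  Glass: 4 * 8.4 = 33.6 mm
  PVB: 3 * 0.9 = 2.7 mm
  Total = 33.6 + 2.7 = 36.3 mm

36.3 mm


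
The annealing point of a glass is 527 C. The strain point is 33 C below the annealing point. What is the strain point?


Strain point = annealing point - difference:
  T_strain = 527 - 33 = 494 C

494 C


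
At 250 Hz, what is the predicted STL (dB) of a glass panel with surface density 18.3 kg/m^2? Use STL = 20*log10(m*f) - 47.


Mass law: STL = 20 * log10(m * f) - 47
  m * f = 18.3 * 250 = 4575
  log10(4575) = 3.66039
  STL = 20 * 3.66039 - 47 = 73.2078 - 47 = 26.2 dB

26.2 dB


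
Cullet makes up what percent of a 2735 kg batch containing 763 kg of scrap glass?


Cullet ratio = (cullet mass / total batch mass) * 100
  Ratio = 763 / 2735 * 100 = 27.9%

27.9%


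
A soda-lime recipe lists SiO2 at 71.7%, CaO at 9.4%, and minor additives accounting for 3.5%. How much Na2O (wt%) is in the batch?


Pieces sum to 100%:
  Na2O = 100 - (SiO2 + CaO + others)
  Na2O = 100 - (71.7 + 9.4 + 3.5) = 15.4%

15.4%


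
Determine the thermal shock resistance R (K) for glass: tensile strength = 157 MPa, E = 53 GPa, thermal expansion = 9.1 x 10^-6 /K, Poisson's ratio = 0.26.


Thermal shock resistance: R = sigma * (1 - nu) / (E * alpha)
  Numerator = 157 * (1 - 0.26) = 116.18
  Denominator = 53 * 1000 * (9.1 x 10^-6) = 0.4823
  R = 116.18 / 0.4823 = 240.9 K

240.9 K


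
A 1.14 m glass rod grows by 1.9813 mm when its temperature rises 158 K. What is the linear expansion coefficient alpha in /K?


Rearrange dL = alpha * L0 * dT for alpha:
  alpha = dL / (L0 * dT)
  alpha = (1.9813 / 1000) / (1.14 * 158) = 0.000011 /K = 1.1 x 10^-5 /K

1.1 x 10^-5 /K


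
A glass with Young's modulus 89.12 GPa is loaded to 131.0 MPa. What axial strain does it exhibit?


Rearrange E = sigma / epsilon:
  epsilon = sigma / E
  E (MPa) = 89.12 * 1000 = 89120
  epsilon = 131.0 / 89120 = 0.00147

0.00147


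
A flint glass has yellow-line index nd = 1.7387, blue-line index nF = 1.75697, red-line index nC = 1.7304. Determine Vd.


Abbe number formula: Vd = (nd - 1) / (nF - nC)
  nd - 1 = 1.7387 - 1 = 0.7387
  nF - nC = 1.75697 - 1.7304 = 0.02657
  Vd = 0.7387 / 0.02657 = 27.8

27.8


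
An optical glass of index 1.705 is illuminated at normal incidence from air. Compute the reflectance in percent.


Fresnel reflectance at normal incidence:
  R = ((n - 1)/(n + 1))^2
  (n - 1)/(n + 1) = (1.705 - 1)/(1.705 + 1) = 0.260628
  R = 0.260628^2 = 0.067927
  R(%) = 0.067927 * 100 = 6.793%

6.793%


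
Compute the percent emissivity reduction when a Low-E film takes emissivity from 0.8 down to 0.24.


Percentage reduction = (1 - coated/uncoated) * 100
  Ratio = 0.24 / 0.8 = 0.3
  Reduction = (1 - 0.3) * 100 = 70.0%

70.0%


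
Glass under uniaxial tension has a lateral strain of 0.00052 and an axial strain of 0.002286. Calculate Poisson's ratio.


Poisson's ratio: nu = lateral strain / axial strain
  nu = 0.00052 / 0.002286 = 0.2275

0.2275


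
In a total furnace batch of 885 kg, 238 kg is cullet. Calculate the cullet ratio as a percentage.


Cullet ratio = (cullet mass / total batch mass) * 100
  Ratio = 238 / 885 * 100 = 26.89%

26.89%


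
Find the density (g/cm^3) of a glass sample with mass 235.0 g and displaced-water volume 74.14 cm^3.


Use the definition of density:
  rho = mass / volume
  rho = 235.0 / 74.14 = 3.17 g/cm^3

3.17 g/cm^3


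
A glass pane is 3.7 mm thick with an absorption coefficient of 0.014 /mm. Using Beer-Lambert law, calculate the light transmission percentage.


Beer-Lambert law: T = exp(-alpha * thickness)
  exponent = -0.014 * 3.7 = -0.0518
  T = exp(-0.0518) = 0.9495
  Percentage = 0.9495 * 100 = 94.95%

94.95%


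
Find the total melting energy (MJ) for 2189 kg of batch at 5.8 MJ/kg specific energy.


Total energy = mass * specific energy
  E = 2189 * 5.8 = 12696.2 MJ

12696.2 MJ


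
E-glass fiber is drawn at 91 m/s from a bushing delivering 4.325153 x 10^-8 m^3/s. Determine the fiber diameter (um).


Cross-sectional area from continuity:
  A = Q / v = 4.325153 x 10^-8 / 91 = 4.752915 x 10^-10 m^2
Diameter from circular cross-section:
  d = sqrt(4A / pi) * 10^6 (m -> um)
  d = sqrt(4 * 4.752915 x 10^-10 / pi) * 10^6 = 24.6 um

24.6 um


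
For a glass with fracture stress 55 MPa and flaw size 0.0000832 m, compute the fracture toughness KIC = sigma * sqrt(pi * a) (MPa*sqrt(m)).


Fracture toughness: KIC = sigma * sqrt(pi * a)
  pi * a = pi * 0.0000832 = 0.000261381
  sqrt(pi * a) = 0.016167
  KIC = 55 * 0.016167 = 0.889 MPa*sqrt(m)

0.889 MPa*sqrt(m)


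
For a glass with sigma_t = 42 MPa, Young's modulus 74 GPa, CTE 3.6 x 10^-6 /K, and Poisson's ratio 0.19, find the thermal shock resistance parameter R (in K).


Thermal shock resistance: R = sigma * (1 - nu) / (E * alpha)
  Numerator = 42 * (1 - 0.19) = 34.02
  Denominator = 74 * 1000 * (3.6 x 10^-6) = 0.2664
  R = 34.02 / 0.2664 = 127.7 K

127.7 K


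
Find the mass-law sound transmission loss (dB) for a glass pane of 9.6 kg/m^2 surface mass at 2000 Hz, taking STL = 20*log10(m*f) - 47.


Mass law: STL = 20 * log10(m * f) - 47
  m * f = 9.6 * 2000 = 19200
  log10(19200) = 4.2833
  STL = 20 * 4.2833 - 47 = 85.666 - 47 = 38.7 dB

38.7 dB


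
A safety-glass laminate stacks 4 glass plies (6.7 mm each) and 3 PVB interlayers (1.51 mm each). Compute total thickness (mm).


Total thickness = glass contribution + PVB contribution
  Glass: 4 * 6.7 = 26.8 mm
  PVB: 3 * 1.51 = 4.53 mm
  Total = 26.8 + 4.53 = 31.33 mm

31.33 mm


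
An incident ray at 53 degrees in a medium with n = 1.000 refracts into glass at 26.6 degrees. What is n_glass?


Apply Snell's law: n1 * sin(theta1) = n2 * sin(theta2)
  n2 = n1 * sin(theta1) / sin(theta2)
  sin(53) = 0.798636
  sin(26.6) = 0.447759
  n2 = 1.000 * 0.798636 / 0.447759 = 1.7836

1.7836


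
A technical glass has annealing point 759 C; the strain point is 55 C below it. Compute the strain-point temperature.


Strain point = annealing point - difference:
  T_strain = 759 - 55 = 704 C

704 C


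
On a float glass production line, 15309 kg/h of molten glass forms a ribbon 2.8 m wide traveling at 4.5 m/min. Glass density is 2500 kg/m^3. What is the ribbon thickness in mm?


Ribbon cross-section from mass balance:
  Volume rate = throughput / density = 15309 / 2500 = 6.1236 m^3/h
  thickness = volume rate / (speed * 60 * width), i.e.
  thickness = throughput / (60 * speed * width * density) * 1000
  thickness = 15309 / (60 * 4.5 * 2.8 * 2500) * 1000 = 8.1 mm

8.1 mm


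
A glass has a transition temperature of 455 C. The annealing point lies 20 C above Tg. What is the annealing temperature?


The annealing temperature is Tg plus the offset:
  T_anneal = 455 + 20 = 475 C

475 C


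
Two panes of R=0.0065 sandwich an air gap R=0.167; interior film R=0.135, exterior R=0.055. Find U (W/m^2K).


Total thermal resistance (series):
  R_total = R_in + R_glass + R_air + R_glass + R_out
  R_total = 0.135 + 0.0065 + 0.167 + 0.0065 + 0.055 = 0.37 m^2K/W
U-value = 1 / R_total = 1 / 0.37 = 2.703 W/m^2K

2.703 W/m^2K


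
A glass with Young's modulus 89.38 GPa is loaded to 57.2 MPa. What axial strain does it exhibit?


Rearrange E = sigma / epsilon:
  epsilon = sigma / E
  E (MPa) = 89.38 * 1000 = 89380
  epsilon = 57.2 / 89380 = 0.00064

0.00064


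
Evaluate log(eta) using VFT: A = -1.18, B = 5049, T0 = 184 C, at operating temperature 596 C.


VFT equation: log(eta) = A + B / (T - T0)
  T - T0 = 596 - 184 = 412
  B / (T - T0) = 5049 / 412 = 12.255
  log(eta) = -1.18 + 12.255 = 11.075

11.075


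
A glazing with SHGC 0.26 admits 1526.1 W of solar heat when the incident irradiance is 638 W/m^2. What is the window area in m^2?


Rearrange Q = Area * SHGC * Irradiance:
  Area = Q / (SHGC * Irradiance)
  Area = 1526.1 / (0.26 * 638) = 9.2 m^2

9.2 m^2


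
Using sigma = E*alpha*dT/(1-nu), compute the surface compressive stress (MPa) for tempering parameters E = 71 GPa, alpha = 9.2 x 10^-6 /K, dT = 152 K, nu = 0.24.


Tempering stress: sigma = E * alpha * dT / (1 - nu)
  E (MPa) = 71 * 1000 = 71000
  Numerator = 71000 * (9.2 x 10^-6) * 152 = 99.2864
  Denominator = 1 - 0.24 = 0.76
  sigma = 99.2864 / 0.76 = 130.6 MPa

130.6 MPa


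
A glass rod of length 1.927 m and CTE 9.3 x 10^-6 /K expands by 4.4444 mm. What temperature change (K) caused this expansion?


Rearrange dL = alpha * L0 * dT for dT:
  dT = dL / (alpha * L0)
  dL (m) = 4.4444 / 1000 = 0.0044444
  dT = 0.0044444 / ((9.3 x 10^-6) * 1.927) = 248.0 K

248.0 K


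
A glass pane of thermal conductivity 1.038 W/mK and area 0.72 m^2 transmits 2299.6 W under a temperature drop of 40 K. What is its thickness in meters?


Fourier's law: t = k * A * dT / Q
  t = 1.038 * 0.72 * 40 / 2299.6
  t = 29.8944 / 2299.6 = 0.013 m

0.013 m


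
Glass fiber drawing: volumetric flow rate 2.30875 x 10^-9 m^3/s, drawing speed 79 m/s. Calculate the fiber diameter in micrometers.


Cross-sectional area from continuity:
  A = Q / v = 2.30875 x 10^-9 / 79 = 2.922468 x 10^-11 m^2
Diameter from circular cross-section:
  d = sqrt(4A / pi) * 10^6 (m -> um)
  d = sqrt(4 * 2.922468 x 10^-11 / pi) * 10^6 = 6.1 um

6.1 um


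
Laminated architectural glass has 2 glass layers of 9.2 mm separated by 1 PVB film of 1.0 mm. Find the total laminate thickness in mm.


Total thickness = glass contribution + PVB contribution
  Glass: 2 * 9.2 = 18.4 mm
  PVB: 1 * 1.0 = 1.0 mm
  Total = 18.4 + 1.0 = 19.4 mm

19.4 mm


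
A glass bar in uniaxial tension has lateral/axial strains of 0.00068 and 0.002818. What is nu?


Poisson's ratio: nu = lateral strain / axial strain
  nu = 0.00068 / 0.002818 = 0.2413

0.2413


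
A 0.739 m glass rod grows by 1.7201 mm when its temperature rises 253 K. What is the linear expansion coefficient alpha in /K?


Rearrange dL = alpha * L0 * dT for alpha:
  alpha = dL / (L0 * dT)
  alpha = (1.7201 / 1000) / (0.739 * 253) = 0.0000092 /K = 9.2 x 10^-6 /K

9.2 x 10^-6 /K


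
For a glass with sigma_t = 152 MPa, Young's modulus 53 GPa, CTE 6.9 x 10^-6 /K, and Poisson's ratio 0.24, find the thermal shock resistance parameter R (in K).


Thermal shock resistance: R = sigma * (1 - nu) / (E * alpha)
  Numerator = 152 * (1 - 0.24) = 115.52
  Denominator = 53 * 1000 * (6.9 x 10^-6) = 0.3657
  R = 115.52 / 0.3657 = 315.9 K

315.9 K


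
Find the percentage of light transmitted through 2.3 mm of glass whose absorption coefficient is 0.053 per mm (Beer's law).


Beer-Lambert law: T = exp(-alpha * thickness)
  exponent = -0.053 * 2.3 = -0.1219
  T = exp(-0.1219) = 0.8852
  Percentage = 0.8852 * 100 = 88.52%

88.52%


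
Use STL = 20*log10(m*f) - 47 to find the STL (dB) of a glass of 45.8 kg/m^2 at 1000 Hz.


Mass law: STL = 20 * log10(m * f) - 47
  m * f = 45.8 * 1000 = 45800
  log10(45800) = 4.66087
  STL = 20 * 4.66087 - 47 = 93.2174 - 47 = 46.2 dB

46.2 dB


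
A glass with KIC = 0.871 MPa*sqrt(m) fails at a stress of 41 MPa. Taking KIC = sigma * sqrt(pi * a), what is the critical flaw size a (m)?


Rearrange KIC = sigma * sqrt(pi * a):
  sqrt(pi * a) = KIC / sigma
  sqrt(pi * a) = 0.871 / 41 = 0.021244
  a = (KIC / sigma)^2 / pi
  a = 0.021244^2 / pi = 0.0001437 m

0.0001437 m


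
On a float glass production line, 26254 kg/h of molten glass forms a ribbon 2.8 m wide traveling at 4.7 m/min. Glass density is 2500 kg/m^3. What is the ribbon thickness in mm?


Ribbon cross-section from mass balance:
  Volume rate = throughput / density = 26254 / 2500 = 10.5016 m^3/h
  thickness = volume rate / (speed * 60 * width), i.e.
  thickness = throughput / (60 * speed * width * density) * 1000
  thickness = 26254 / (60 * 4.7 * 2.8 * 2500) * 1000 = 13.3 mm

13.3 mm


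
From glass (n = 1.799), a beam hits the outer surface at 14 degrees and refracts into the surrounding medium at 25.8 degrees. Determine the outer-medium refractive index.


Apply Snell's law: n1 * sin(theta1) = n2 * sin(theta2)
  n2 = n1 * sin(theta1) / sin(theta2)
  sin(14) = 0.241922
  sin(25.8) = 0.435231
  n2 = 1.799 * 0.241922 / 0.435231 = 1.0

1.0


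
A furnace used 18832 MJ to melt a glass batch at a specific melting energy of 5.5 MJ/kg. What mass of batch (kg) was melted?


Rearrange E = m * s for m:
  m = E / s
  m = 18832 / 5.5 = 3424.0 kg

3424.0 kg


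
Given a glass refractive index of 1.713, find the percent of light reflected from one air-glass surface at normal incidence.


Fresnel reflectance at normal incidence:
  R = ((n - 1)/(n + 1))^2
  (n - 1)/(n + 1) = (1.713 - 1)/(1.713 + 1) = 0.262809
  R = 0.262809^2 = 0.0690686
  R(%) = 0.0690686 * 100 = 6.907%

6.907%


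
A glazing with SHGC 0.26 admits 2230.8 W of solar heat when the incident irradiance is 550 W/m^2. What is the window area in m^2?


Rearrange Q = Area * SHGC * Irradiance:
  Area = Q / (SHGC * Irradiance)
  Area = 2230.8 / (0.26 * 550) = 15.6 m^2

15.6 m^2


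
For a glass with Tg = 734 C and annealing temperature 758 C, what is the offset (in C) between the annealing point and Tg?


Offset = T_anneal - Tg:
  offset = 758 - 734 = 24 C

24 C


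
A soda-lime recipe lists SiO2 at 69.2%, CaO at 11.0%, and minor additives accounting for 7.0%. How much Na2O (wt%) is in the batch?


Pieces sum to 100%:
  Na2O = 100 - (SiO2 + CaO + others)
  Na2O = 100 - (69.2 + 11.0 + 7.0) = 12.8%

12.8%


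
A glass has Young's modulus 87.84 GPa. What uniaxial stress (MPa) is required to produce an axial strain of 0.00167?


Rearrange E = sigma / epsilon:
  sigma = E * epsilon
  E (MPa) = 87.84 * 1000 = 87840
  sigma = 87840 * 0.00167 = 146.69 MPa

146.69 MPa


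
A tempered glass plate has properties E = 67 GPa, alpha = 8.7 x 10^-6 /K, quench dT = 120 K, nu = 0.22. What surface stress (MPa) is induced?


Tempering stress: sigma = E * alpha * dT / (1 - nu)
  E (MPa) = 67 * 1000 = 67000
  Numerator = 67000 * (8.7 x 10^-6) * 120 = 69.948
  Denominator = 1 - 0.22 = 0.78
  sigma = 69.948 / 0.78 = 89.7 MPa

89.7 MPa


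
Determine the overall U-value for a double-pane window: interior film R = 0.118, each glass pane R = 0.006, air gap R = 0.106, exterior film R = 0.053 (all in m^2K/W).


Total thermal resistance (series):
  R_total = R_in + R_glass + R_air + R_glass + R_out
  R_total = 0.118 + 0.006 + 0.106 + 0.006 + 0.053 = 0.289 m^2K/W
U-value = 1 / R_total = 1 / 0.289 = 3.46 W/m^2K

3.46 W/m^2K


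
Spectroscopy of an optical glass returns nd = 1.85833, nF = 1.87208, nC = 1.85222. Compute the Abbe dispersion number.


Abbe number formula: Vd = (nd - 1) / (nF - nC)
  nd - 1 = 1.85833 - 1 = 0.85833
  nF - nC = 1.87208 - 1.85222 = 0.01986
  Vd = 0.85833 / 0.01986 = 43.22

43.22


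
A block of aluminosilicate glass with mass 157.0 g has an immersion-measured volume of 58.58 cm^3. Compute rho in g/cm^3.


Use the definition of density:
  rho = mass / volume
  rho = 157.0 / 58.58 = 2.68 g/cm^3

2.68 g/cm^3


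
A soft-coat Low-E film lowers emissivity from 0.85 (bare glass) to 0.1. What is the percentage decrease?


Percentage reduction = (1 - coated/uncoated) * 100
  Ratio = 0.1 / 0.85 = 0.1176
  Reduction = (1 - 0.1176) * 100 = 88.2%

88.2%


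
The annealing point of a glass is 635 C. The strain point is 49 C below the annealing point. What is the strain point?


Strain point = annealing point - difference:
  T_strain = 635 - 49 = 586 C

586 C


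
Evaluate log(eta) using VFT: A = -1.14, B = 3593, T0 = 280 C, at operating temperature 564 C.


VFT equation: log(eta) = A + B / (T - T0)
  T - T0 = 564 - 280 = 284
  B / (T - T0) = 3593 / 284 = 12.651
  log(eta) = -1.14 + 12.651 = 11.511

11.511


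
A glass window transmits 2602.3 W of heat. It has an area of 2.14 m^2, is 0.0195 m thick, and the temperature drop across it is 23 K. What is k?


Fourier's law rearranged: k = Q * t / (A * dT)
  Numerator = 2602.3 * 0.0195 = 50.74485
  Denominator = 2.14 * 23 = 49.22
  k = 50.74485 / 49.22 = 1.031 W/mK

1.031 W/mK


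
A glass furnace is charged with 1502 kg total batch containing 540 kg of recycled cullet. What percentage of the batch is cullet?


Cullet ratio = (cullet mass / total batch mass) * 100
  Ratio = 540 / 1502 * 100 = 35.95%

35.95%


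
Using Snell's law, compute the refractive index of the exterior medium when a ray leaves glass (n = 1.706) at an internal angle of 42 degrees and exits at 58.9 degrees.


Apply Snell's law: n1 * sin(theta1) = n2 * sin(theta2)
  n2 = n1 * sin(theta1) / sin(theta2)
  sin(42) = 0.669131
  sin(58.9) = 0.856267
  n2 = 1.706 * 0.669131 / 0.856267 = 1.3332

1.3332


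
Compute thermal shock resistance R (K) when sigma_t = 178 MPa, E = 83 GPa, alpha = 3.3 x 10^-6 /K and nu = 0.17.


Thermal shock resistance: R = sigma * (1 - nu) / (E * alpha)
  Numerator = 178 * (1 - 0.17) = 147.74
  Denominator = 83 * 1000 * (3.3 x 10^-6) = 0.2739
  R = 147.74 / 0.2739 = 539.4 K

539.4 K


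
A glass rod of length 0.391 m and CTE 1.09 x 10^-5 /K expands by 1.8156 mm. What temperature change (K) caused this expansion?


Rearrange dL = alpha * L0 * dT for dT:
  dT = dL / (alpha * L0)
  dL (m) = 1.8156 / 1000 = 0.0018156
  dT = 0.0018156 / ((1.09 x 10^-5) * 0.391) = 426.0 K

426.0 K


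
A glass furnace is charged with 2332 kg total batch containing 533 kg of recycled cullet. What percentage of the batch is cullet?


Cullet ratio = (cullet mass / total batch mass) * 100
  Ratio = 533 / 2332 * 100 = 22.86%

22.86%


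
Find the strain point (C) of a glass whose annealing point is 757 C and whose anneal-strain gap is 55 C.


Strain point = annealing point - difference:
  T_strain = 757 - 55 = 702 C

702 C


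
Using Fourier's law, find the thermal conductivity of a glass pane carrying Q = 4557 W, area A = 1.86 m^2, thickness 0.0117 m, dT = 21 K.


Fourier's law rearranged: k = Q * t / (A * dT)
  Numerator = 4557 * 0.0117 = 53.3169
  Denominator = 1.86 * 21 = 39.06
  k = 53.3169 / 39.06 = 1.365 W/mK

1.365 W/mK


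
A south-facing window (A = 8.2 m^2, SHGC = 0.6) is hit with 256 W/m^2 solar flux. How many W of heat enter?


Solar heat gain: Q = Area * SHGC * Irradiance
  Q = 8.2 * 0.6 * 256 = 1259.5 W

1259.5 W


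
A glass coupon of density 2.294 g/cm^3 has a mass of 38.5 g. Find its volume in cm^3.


Rearrange rho = m / V:
  V = m / rho
  V = 38.5 / 2.294 = 16.783 cm^3

16.783 cm^3


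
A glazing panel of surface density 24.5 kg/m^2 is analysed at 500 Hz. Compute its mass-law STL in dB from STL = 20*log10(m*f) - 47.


Mass law: STL = 20 * log10(m * f) - 47
  m * f = 24.5 * 500 = 12250
  log10(12250) = 4.08814
  STL = 20 * 4.08814 - 47 = 81.7628 - 47 = 34.8 dB

34.8 dB


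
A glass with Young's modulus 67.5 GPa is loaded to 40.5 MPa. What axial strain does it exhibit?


Rearrange E = sigma / epsilon:
  epsilon = sigma / E
  E (MPa) = 67.5 * 1000 = 67500
  epsilon = 40.5 / 67500 = 0.0006

0.0006


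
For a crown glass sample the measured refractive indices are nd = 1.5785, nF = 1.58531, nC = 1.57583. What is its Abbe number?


Abbe number formula: Vd = (nd - 1) / (nF - nC)
  nd - 1 = 1.5785 - 1 = 0.5785
  nF - nC = 1.58531 - 1.57583 = 0.00948
  Vd = 0.5785 / 0.00948 = 61.02

61.02


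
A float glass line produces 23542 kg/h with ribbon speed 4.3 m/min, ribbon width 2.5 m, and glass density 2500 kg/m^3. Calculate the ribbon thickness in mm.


Ribbon cross-section from mass balance:
  Volume rate = throughput / density = 23542 / 2500 = 9.4168 m^3/h
  thickness = volume rate / (speed * 60 * width), i.e.
  thickness = throughput / (60 * speed * width * density) * 1000
  thickness = 23542 / (60 * 4.3 * 2.5 * 2500) * 1000 = 14.6 mm

14.6 mm


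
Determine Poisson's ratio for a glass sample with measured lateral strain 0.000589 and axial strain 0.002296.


Poisson's ratio: nu = lateral strain / axial strain
  nu = 0.000589 / 0.002296 = 0.2565

0.2565


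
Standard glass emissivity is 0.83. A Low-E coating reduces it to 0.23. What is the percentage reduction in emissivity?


Percentage reduction = (1 - coated/uncoated) * 100
  Ratio = 0.23 / 0.83 = 0.2771
  Reduction = (1 - 0.2771) * 100 = 72.3%

72.3%


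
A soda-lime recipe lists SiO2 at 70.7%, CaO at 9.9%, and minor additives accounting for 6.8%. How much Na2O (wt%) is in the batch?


Pieces sum to 100%:
  Na2O = 100 - (SiO2 + CaO + others)
  Na2O = 100 - (70.7 + 9.9 + 6.8) = 12.6%

12.6%


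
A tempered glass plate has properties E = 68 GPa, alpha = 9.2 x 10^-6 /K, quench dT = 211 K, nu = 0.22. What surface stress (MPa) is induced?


Tempering stress: sigma = E * alpha * dT / (1 - nu)
  E (MPa) = 68 * 1000 = 68000
  Numerator = 68000 * (9.2 x 10^-6) * 211 = 132.0016
  Denominator = 1 - 0.22 = 0.78
  sigma = 132.0016 / 0.78 = 169.2 MPa

169.2 MPa


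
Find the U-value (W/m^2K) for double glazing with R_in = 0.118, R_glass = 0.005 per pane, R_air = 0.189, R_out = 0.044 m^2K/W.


Total thermal resistance (series):
  R_total = R_in + R_glass + R_air + R_glass + R_out
  R_total = 0.118 + 0.005 + 0.189 + 0.005 + 0.044 = 0.361 m^2K/W
U-value = 1 / R_total = 1 / 0.361 = 2.77 W/m^2K

2.77 W/m^2K


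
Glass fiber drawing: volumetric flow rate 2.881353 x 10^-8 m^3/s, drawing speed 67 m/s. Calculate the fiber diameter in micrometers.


Cross-sectional area from continuity:
  A = Q / v = 2.881353 x 10^-8 / 67 = 4.300527 x 10^-10 m^2
Diameter from circular cross-section:
  d = sqrt(4A / pi) * 10^6 (m -> um)
  d = sqrt(4 * 4.300527 x 10^-10 / pi) * 10^6 = 23.4 um

23.4 um


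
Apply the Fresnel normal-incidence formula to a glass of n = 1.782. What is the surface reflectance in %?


Fresnel reflectance at normal incidence:
  R = ((n - 1)/(n + 1))^2
  (n - 1)/(n + 1) = (1.782 - 1)/(1.782 + 1) = 0.281093
  R = 0.281093^2 = 0.0790133
  R(%) = 0.0790133 * 100 = 7.901%

7.901%


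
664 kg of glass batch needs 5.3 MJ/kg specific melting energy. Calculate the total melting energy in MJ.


Total energy = mass * specific energy
  E = 664 * 5.3 = 3519.2 MJ

3519.2 MJ


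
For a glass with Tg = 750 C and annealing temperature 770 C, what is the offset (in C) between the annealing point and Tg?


Offset = T_anneal - Tg:
  offset = 770 - 750 = 20 C

20 C


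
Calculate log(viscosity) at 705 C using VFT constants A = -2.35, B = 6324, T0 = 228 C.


VFT equation: log(eta) = A + B / (T - T0)
  T - T0 = 705 - 228 = 477
  B / (T - T0) = 6324 / 477 = 13.258
  log(eta) = -2.35 + 13.258 = 10.908

10.908


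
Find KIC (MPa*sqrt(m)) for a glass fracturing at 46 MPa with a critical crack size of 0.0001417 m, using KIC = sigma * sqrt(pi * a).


Fracture toughness: KIC = sigma * sqrt(pi * a)
  pi * a = pi * 0.0001417 = 0.000445164
  sqrt(pi * a) = 0.021099
  KIC = 46 * 0.021099 = 0.971 MPa*sqrt(m)

0.971 MPa*sqrt(m)


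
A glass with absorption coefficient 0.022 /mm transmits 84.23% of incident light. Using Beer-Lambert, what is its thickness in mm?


Rearrange T = exp(-alpha * thickness):
  thickness = -ln(T) / alpha
  T = 84.23/100 = 0.8423
  ln(T) = -0.17162
  -ln(T) = 0.17162
  thickness = 0.17162 / 0.022 = 7.8 mm

7.8 mm


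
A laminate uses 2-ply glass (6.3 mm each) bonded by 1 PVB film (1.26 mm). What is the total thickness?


Total thickness = glass contribution + PVB contribution
  Glass: 2 * 6.3 = 12.6 mm
  PVB: 1 * 1.26 = 1.26 mm
  Total = 12.6 + 1.26 = 13.86 mm

13.86 mm


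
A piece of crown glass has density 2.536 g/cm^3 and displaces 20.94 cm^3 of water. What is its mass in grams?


Rearrange rho = m / V:
  m = rho * V
  m = 2.536 * 20.94 = 53.104 g

53.104 g


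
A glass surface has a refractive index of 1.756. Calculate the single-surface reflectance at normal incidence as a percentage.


Fresnel reflectance at normal incidence:
  R = ((n - 1)/(n + 1))^2
  (n - 1)/(n + 1) = (1.756 - 1)/(1.756 + 1) = 0.274311
  R = 0.274311^2 = 0.0752465
  R(%) = 0.0752465 * 100 = 7.525%

7.525%


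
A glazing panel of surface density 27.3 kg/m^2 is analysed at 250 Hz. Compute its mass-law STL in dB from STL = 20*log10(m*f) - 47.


Mass law: STL = 20 * log10(m * f) - 47
  m * f = 27.3 * 250 = 6825
  log10(6825) = 3.8341
  STL = 20 * 3.8341 - 47 = 76.682 - 47 = 29.7 dB

29.7 dB


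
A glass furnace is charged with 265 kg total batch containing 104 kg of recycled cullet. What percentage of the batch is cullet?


Cullet ratio = (cullet mass / total batch mass) * 100
  Ratio = 104 / 265 * 100 = 39.25%

39.25%


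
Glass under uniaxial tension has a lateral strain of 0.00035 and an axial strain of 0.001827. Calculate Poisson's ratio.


Poisson's ratio: nu = lateral strain / axial strain
  nu = 0.00035 / 0.001827 = 0.1916

0.1916


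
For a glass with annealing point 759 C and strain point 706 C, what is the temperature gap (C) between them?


Gap = T_anneal - T_strain:
  gap = 759 - 706 = 53 C

53 C


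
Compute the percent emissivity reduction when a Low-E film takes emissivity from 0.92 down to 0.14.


Percentage reduction = (1 - coated/uncoated) * 100
  Ratio = 0.14 / 0.92 = 0.1522
  Reduction = (1 - 0.1522) * 100 = 84.8%

84.8%
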